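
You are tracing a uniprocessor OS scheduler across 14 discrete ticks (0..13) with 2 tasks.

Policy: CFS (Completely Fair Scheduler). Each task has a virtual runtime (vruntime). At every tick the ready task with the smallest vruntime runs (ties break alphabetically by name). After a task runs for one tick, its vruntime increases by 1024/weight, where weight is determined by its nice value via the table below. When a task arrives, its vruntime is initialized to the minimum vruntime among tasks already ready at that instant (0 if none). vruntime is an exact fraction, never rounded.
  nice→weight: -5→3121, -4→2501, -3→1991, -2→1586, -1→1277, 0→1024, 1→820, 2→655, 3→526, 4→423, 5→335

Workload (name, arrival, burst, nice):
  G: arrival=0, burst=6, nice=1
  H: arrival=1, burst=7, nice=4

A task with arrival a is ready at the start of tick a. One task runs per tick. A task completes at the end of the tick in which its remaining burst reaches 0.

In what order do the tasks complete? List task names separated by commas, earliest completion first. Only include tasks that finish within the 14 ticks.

t=0: vr[G=0] → run G
t=1: vr[G=256/205 H=256/205] → run G
t=2: vr[G=512/205 H=256/205] → run H
t=3: vr[G=512/205 H=318208/86715] → run G
t=4: vr[G=768/205 H=318208/86715] → run H
t=5: vr[G=768/205 H=528128/86715] → run G
t=6: vr[G=1024/205 H=528128/86715] → run G
t=7: vr[G=256/41 H=528128/86715] → run H
t=8: vr[G=256/41 H=246016/28905] → run G
t=9: vr[H=246016/28905] → run H
t=10: vr[H=947968/86715] → run H
t=11: vr[H=1157888/86715] → run H
t=12: vr[H=455936/28905] → run H
t=13: (idle)

completion order = G, H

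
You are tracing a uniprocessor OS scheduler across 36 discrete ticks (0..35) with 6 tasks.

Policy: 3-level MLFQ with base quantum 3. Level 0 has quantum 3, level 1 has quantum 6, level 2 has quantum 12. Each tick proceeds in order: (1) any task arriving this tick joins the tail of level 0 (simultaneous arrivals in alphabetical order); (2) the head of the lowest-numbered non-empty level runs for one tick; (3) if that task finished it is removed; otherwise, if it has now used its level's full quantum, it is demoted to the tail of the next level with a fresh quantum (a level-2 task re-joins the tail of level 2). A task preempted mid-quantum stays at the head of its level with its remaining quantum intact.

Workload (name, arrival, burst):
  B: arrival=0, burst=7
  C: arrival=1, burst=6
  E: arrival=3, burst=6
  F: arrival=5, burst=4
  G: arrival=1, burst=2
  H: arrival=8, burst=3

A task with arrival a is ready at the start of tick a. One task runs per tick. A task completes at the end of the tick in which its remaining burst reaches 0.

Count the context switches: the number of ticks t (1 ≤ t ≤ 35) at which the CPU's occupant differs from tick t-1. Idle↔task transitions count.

t=0: L0/L1/L2 = B/-/- → run B
t=1: L0/L1/L2 = BCG/-/- → run B
t=2: L0/L1/L2 = BCG/-/- → run B
t=3: L0/L1/L2 = CGE/B/- → run C
t=4: L0/L1/L2 = CGE/B/- → run C
t=5: L0/L1/L2 = CGEF/B/- → run C
t=6: L0/L1/L2 = GEF/BC/- → run G
t=7: L0/L1/L2 = GEF/BC/- → run G
t=8: L0/L1/L2 = EFH/BC/- → run E
t=9: L0/L1/L2 = EFH/BC/- → run E
t=10: L0/L1/L2 = EFH/BC/- → run E
t=11: L0/L1/L2 = FH/BCE/- → run F
t=12: L0/L1/L2 = FH/BCE/- → run F
t=13: L0/L1/L2 = FH/BCE/- → run F
t=14: L0/L1/L2 = H/BCEF/- → run H
t=15: L0/L1/L2 = H/BCEF/- → run H
t=16: L0/L1/L2 = H/BCEF/- → run H
t=17: L0/L1/L2 = -/BCEF/- → run B
t=18: L0/L1/L2 = -/BCEF/- → run B
t=19: L0/L1/L2 = -/BCEF/- → run B
t=20: L0/L1/L2 = -/BCEF/- → run B
t=21: L0/L1/L2 = -/CEF/- → run C
t=22: L0/L1/L2 = -/CEF/- → run C
t=23: L0/L1/L2 = -/CEF/- → run C
t=24: L0/L1/L2 = -/EF/- → run E
t=25: L0/L1/L2 = -/EF/- → run E
t=26: L0/L1/L2 = -/EF/- → run E
t=27: L0/L1/L2 = -/F/- → run F
t=28: (idle)
t=29: (idle)
t=30: (idle)
t=31: (idle)
t=32: (idle)
t=33: (idle)
t=34: (idle)
t=35: (idle)

context switches = 10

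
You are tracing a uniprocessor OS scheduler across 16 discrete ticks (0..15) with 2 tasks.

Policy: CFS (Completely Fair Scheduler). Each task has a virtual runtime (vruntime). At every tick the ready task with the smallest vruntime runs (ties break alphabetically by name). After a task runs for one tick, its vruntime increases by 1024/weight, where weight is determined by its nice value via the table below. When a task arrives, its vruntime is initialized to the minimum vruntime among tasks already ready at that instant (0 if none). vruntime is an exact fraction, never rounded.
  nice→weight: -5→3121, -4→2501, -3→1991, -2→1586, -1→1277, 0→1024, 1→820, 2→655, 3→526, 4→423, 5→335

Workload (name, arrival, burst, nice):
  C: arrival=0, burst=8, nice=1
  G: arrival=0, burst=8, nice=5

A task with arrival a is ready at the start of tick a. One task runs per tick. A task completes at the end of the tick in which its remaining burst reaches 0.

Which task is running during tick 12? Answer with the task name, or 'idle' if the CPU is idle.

t=0: vr[C=0 G=0] → run C
t=1: vr[C=256/205 G=0] → run G
t=2: vr[C=256/205 G=1024/335] → run C
t=3: vr[C=512/205 G=1024/335] → run C
t=4: vr[C=768/205 G=1024/335] → run G
t=5: vr[C=768/205 G=2048/335] → run C
t=6: vr[C=1024/205 G=2048/335] → run C
t=7: vr[C=256/41 G=2048/335] → run G
t=8: vr[C=256/41 G=3072/335] → run C
t=9: vr[C=1536/205 G=3072/335] → run C
t=10: vr[C=1792/205 G=3072/335] → run C
t=11: vr[G=3072/335] → run G
t=12: vr[G=4096/335] → run G
t=13: vr[G=1024/67] → run G
t=14: vr[G=6144/335] → run G
t=15: vr[G=7168/335] → run G

running at tick 12 = G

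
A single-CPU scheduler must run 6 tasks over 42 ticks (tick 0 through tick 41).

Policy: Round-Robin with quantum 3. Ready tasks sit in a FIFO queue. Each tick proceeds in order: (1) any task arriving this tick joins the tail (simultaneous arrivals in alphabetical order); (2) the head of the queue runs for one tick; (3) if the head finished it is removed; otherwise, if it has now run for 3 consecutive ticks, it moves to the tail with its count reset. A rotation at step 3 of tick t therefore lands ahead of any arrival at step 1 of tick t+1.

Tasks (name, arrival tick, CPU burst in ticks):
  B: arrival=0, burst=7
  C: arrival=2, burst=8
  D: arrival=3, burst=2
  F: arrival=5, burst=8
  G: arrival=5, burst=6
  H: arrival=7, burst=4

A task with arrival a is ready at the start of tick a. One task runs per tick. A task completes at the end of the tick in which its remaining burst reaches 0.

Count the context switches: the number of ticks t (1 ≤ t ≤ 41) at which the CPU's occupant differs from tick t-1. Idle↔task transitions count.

t=0: queue=[B] q_used=0 → run B
t=1: queue=[B] q_used=1 → run B
t=2: queue=[B,C] q_used=2 → run B
t=3: queue=[C,B,D] q_used=0 → run C
t=4: queue=[C,B,D] q_used=1 → run C
t=5: queue=[C,B,D,F,G] q_used=2 → run C
t=6: queue=[B,D,F,G,C] q_used=0 → run B
t=7: queue=[B,D,F,G,C,H] q_used=1 → run B
t=8: queue=[B,D,F,G,C,H] q_used=2 → run B
t=9: queue=[D,F,G,C,H,B] q_used=0 → run D
t=10: queue=[D,F,G,C,H,B] q_used=1 → run D
t=11: queue=[F,G,C,H,B] q_used=0 → run F
t=12: queue=[F,G,C,H,B] q_used=1 → run F
t=13: queue=[F,G,C,H,B] q_used=2 → run F
t=14: queue=[G,C,H,B,F] q_used=0 → run G
t=15: queue=[G,C,H,B,F] q_used=1 → run G
t=16: queue=[G,C,H,B,F] q_used=2 → run G
t=17: queue=[C,H,B,F,G] q_used=0 → run C
t=18: queue=[C,H,B,F,G] q_used=1 → run C
t=19: queue=[C,H,B,F,G] q_used=2 → run C
t=20: queue=[H,B,F,G,C] q_used=0 → run H
t=21: queue=[H,B,F,G,C] q_used=1 → run H
t=22: queue=[H,B,F,G,C] q_used=2 → run H
t=23: queue=[B,F,G,C,H] q_used=0 → run B
t=24: queue=[F,G,C,H] q_used=0 → run F
t=25: queue=[F,G,C,H] q_used=1 → run F
t=26: queue=[F,G,C,H] q_used=2 → run F
t=27: queue=[G,C,H,F] q_used=0 → run G
t=28: queue=[G,C,H,F] q_used=1 → run G
t=29: queue=[G,C,H,F] q_used=2 → run G
t=30: queue=[C,H,F] q_used=0 → run C
t=31: queue=[C,H,F] q_used=1 → run C
t=32: queue=[H,F] q_used=0 → run H
t=33: queue=[F] q_used=0 → run F
t=34: queue=[F] q_used=1 → run F
t=35: (idle)
t=36: (idle)
t=37: (idle)
t=38: (idle)
t=39: (idle)
t=40: (idle)
t=41: (idle)

context switches = 14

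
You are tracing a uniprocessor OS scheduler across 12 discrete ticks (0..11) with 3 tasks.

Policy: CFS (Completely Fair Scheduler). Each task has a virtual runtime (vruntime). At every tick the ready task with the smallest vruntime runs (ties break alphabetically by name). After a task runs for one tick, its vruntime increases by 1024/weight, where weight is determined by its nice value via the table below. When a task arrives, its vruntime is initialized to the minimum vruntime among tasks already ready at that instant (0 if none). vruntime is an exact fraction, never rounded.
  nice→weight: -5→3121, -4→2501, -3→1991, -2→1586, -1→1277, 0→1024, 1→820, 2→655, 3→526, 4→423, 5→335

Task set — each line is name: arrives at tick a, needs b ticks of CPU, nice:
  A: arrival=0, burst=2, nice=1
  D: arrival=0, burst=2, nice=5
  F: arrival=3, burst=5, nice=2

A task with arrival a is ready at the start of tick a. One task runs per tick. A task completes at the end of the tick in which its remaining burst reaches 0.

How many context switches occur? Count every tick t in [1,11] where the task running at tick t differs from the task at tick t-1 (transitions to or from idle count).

t=0: vr[A=0 D=0] → run A
t=1: vr[A=256/205 D=0] → run D
t=2: vr[A=256/205 D=1024/335] → run A
t=3: vr[D=1024/335 F=1024/335] → run D
t=4: vr[F=1024/335] → run F
t=5: vr[F=202752/43885] → run F
t=6: vr[F=54272/8777] → run F
t=7: vr[F=339968/43885] → run F
t=8: vr[F=408576/43885] → run F
t=9: (idle)
t=10: (idle)
t=11: (idle)

context switches = 5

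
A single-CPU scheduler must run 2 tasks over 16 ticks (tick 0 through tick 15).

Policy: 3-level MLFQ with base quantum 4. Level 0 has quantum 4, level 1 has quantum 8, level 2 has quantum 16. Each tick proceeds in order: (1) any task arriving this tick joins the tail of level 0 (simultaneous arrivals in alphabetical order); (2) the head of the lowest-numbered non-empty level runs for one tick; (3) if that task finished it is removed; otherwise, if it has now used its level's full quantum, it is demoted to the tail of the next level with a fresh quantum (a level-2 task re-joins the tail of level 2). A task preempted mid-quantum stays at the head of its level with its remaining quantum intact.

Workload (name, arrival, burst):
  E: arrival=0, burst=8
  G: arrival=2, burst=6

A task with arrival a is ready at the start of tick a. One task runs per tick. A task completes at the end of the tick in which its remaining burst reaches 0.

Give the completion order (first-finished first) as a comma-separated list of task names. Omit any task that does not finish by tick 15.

t=0: L0/L1/L2 = E/-/- → run E
t=1: L0/L1/L2 = E/-/- → run E
t=2: L0/L1/L2 = EG/-/- → run E
t=3: L0/L1/L2 = EG/-/- → run E
t=4: L0/L1/L2 = G/E/- → run G
t=5: L0/L1/L2 = G/E/- → run G
t=6: L0/L1/L2 = G/E/- → run G
t=7: L0/L1/L2 = G/E/- → run G
t=8: L0/L1/L2 = -/EG/- → run E
t=9: L0/L1/L2 = -/EG/- → run E
t=10: L0/L1/L2 = -/EG/- → run E
t=11: L0/L1/L2 = -/EG/- → run E
t=12: L0/L1/L2 = -/G/- → run G
t=13: L0/L1/L2 = -/G/- → run G
t=14: (idle)
t=15: (idle)

completion order = E, G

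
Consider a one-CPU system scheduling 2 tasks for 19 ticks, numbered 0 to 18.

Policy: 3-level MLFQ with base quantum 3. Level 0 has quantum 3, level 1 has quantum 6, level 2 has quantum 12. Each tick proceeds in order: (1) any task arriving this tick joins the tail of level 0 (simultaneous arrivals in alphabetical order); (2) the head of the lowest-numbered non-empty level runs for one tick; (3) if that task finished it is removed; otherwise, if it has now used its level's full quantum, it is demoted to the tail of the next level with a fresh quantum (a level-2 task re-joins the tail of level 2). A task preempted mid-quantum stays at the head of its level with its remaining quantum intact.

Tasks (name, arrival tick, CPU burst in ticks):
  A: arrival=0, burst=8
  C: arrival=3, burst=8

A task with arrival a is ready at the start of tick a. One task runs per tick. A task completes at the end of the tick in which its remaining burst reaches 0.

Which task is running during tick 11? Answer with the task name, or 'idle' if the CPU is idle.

t=0: L0/L1/L2 = A/-/- → run A
t=1: L0/L1/L2 = A/-/- → run A
t=2: L0/L1/L2 = A/-/- → run A
t=3: L0/L1/L2 = C/A/- → run C
t=4: L0/L1/L2 = C/A/- → run C
t=5: L0/L1/L2 = C/A/- → run C
t=6: L0/L1/L2 = -/AC/- → run A
t=7: L0/L1/L2 = -/AC/- → run A
t=8: L0/L1/L2 = -/AC/- → run A
t=9: L0/L1/L2 = -/AC/- → run A
t=10: L0/L1/L2 = -/AC/- → run A
t=11: L0/L1/L2 = -/C/- → run C
t=12: L0/L1/L2 = -/C/- → run C
t=13: L0/L1/L2 = -/C/- → run C
t=14: L0/L1/L2 = -/C/- → run C
t=15: L0/L1/L2 = -/C/- → run C
t=16: (idle)
t=17: (idle)
t=18: (idle)

running at tick 11 = C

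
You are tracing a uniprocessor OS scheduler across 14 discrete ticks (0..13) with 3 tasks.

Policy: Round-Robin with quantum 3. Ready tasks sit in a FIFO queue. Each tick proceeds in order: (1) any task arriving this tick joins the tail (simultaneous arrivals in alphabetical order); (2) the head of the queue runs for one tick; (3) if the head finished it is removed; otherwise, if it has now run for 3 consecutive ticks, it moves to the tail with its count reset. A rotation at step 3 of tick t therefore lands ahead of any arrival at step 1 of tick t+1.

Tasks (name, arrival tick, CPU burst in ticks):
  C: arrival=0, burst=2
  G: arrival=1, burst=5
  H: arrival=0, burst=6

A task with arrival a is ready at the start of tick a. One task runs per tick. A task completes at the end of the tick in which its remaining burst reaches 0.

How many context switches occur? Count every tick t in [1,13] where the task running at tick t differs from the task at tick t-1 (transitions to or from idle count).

context switches = 5

t=0: queue=[C,H] q_used=0 → run C
t=1: queue=[C,H,G] q_used=1 → run C
t=2: queue=[H,G] q_used=0 → run H
t=3: queue=[H,G] q_used=1 → run H
t=4: queue=[H,G] q_used=2 → run H
t=5: queue=[G,H] q_used=0 → run G
t=6: queue=[G,H] q_used=1 → run G
t=7: queue=[G,H] q_used=2 → run G
t=8: queue=[H,G] q_used=0 → run H
t=9: queue=[H,G] q_used=1 → run H
t=10: queue=[H,G] q_used=2 → run H
t=11: queue=[G] q_used=0 → run G
t=12: queue=[G] q_used=1 → run G
t=13: (idle)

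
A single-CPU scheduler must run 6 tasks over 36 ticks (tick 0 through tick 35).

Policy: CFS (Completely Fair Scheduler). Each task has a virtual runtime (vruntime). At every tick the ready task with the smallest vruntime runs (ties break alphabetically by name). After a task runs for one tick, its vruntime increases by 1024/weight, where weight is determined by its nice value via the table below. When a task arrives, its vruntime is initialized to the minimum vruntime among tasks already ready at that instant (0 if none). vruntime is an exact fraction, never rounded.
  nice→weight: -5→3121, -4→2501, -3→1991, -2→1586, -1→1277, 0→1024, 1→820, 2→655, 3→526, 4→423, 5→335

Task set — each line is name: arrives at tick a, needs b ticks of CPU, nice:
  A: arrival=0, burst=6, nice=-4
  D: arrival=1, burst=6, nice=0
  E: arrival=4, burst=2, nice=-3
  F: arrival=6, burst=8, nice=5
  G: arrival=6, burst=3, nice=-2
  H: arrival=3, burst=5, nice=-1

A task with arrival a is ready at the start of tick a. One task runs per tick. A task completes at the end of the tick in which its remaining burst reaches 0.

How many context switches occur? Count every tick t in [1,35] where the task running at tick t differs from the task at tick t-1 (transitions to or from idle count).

t=0: vr[A=0] → run A
t=1: vr[A=1024/2501 D=1024/2501] → run A
t=2: vr[A=2048/2501 D=1024/2501] → run D
t=3: vr[A=2048/2501 D=3525/2501 H=2048/2501] → run A
t=4: vr[A=3072/2501 D=3525/2501 E=2048/2501 H=2048/2501] → run E
t=5: vr[A=3072/2501 D=3525/2501 E=6638592/4979491 H=2048/2501] → run H
t=6: vr[A=3072/2501 D=3525/2501 E=6638592/4979491 F=3072/2501 G=3072/2501 H=5176320/3193777] → run A
t=7: vr[A=4096/2501 D=3525/2501 E=6638592/4979491 F=3072/2501 G=3072/2501 H=5176320/3193777] → run F
t=8: vr[A=4096/2501 D=3525/2501 E=6638592/4979491 F=3590144/837835 G=3072/2501 H=5176320/3193777] → run G
t=9: vr[A=4096/2501 D=3525/2501 E=6638592/4979491 F=3590144/837835 G=60928/32513 H=5176320/3193777] → run E
t=10: vr[A=4096/2501 D=3525/2501 F=3590144/837835 G=60928/32513 H=5176320/3193777] → run D
t=11: vr[A=4096/2501 D=6026/2501 F=3590144/837835 G=60928/32513 H=5176320/3193777] → run H
t=12: vr[A=4096/2501 D=6026/2501 F=3590144/837835 G=60928/32513 H=7737344/3193777] → run A
t=13: vr[A=5120/2501 D=6026/2501 F=3590144/837835 G=60928/32513 H=7737344/3193777] → run G
t=14: vr[A=5120/2501 D=6026/2501 F=3590144/837835 G=81920/32513 H=7737344/3193777] → run A
t=15: vr[D=6026/2501 F=3590144/837835 G=81920/32513 H=7737344/3193777] → run D
t=16: vr[D=8527/2501 F=3590144/837835 G=81920/32513 H=7737344/3193777] → run H
t=17: vr[D=8527/2501 F=3590144/837835 G=81920/32513 H=10298368/3193777] → run G
t=18: vr[D=8527/2501 F=3590144/837835 H=10298368/3193777] → run H
t=19: vr[D=8527/2501 F=3590144/837835 H=12859392/3193777] → run D
t=20: vr[D=11028/2501 F=3590144/837835 H=12859392/3193777] → run H
t=21: vr[D=11028/2501 F=3590144/837835] → run F
t=22: vr[D=11028/2501 F=6151168/837835] → run D
t=23: vr[D=13529/2501 F=6151168/837835] → run D
t=24: vr[F=6151168/837835] → run F
t=25: vr[F=8712192/837835] → run F
t=26: vr[F=11273216/837835] → run F
t=27: vr[F=2766848/167567] → run F
t=28: vr[F=16395264/837835] → run F
t=29: vr[F=18956288/837835] → run F
t=30: (idle)
t=31: (idle)
t=32: (idle)
t=33: (idle)
t=34: (idle)
t=35: (idle)

context switches = 23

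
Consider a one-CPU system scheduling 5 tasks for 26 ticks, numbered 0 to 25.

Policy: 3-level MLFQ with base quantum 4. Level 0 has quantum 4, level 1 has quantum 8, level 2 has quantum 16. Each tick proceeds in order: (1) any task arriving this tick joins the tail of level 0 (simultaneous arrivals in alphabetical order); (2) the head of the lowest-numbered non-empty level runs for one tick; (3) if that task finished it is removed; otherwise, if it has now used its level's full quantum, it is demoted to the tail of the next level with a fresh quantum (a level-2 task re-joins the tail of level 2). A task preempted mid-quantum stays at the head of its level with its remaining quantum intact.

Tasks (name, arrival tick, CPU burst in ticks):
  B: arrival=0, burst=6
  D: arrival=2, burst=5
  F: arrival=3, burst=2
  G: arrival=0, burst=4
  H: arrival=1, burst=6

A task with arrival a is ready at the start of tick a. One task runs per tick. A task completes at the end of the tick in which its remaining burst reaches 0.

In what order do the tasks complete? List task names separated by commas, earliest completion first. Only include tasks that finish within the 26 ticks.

completion order = G, F, B, H, D

t=0: L0/L1/L2 = BG/-/- → run B
t=1: L0/L1/L2 = BGH/-/- → run B
t=2: L0/L1/L2 = BGHD/-/- → run B
t=3: L0/L1/L2 = BGHDF/-/- → run B
t=4: L0/L1/L2 = GHDF/B/- → run G
t=5: L0/L1/L2 = GHDF/B/- → run G
t=6: L0/L1/L2 = GHDF/B/- → run G
t=7: L0/L1/L2 = GHDF/B/- → run G
t=8: L0/L1/L2 = HDF/B/- → run H
t=9: L0/L1/L2 = HDF/B/- → run H
t=10: L0/L1/L2 = HDF/B/- → run H
t=11: L0/L1/L2 = HDF/B/- → run H
t=12: L0/L1/L2 = DF/BH/- → run D
t=13: L0/L1/L2 = DF/BH/- → run D
t=14: L0/L1/L2 = DF/BH/- → run D
t=15: L0/L1/L2 = DF/BH/- → run D
t=16: L0/L1/L2 = F/BHD/- → run F
t=17: L0/L1/L2 = F/BHD/- → run F
t=18: L0/L1/L2 = -/BHD/- → run B
t=19: L0/L1/L2 = -/BHD/- → run B
t=20: L0/L1/L2 = -/HD/- → run H
t=21: L0/L1/L2 = -/HD/- → run H
t=22: L0/L1/L2 = -/D/- → run D
t=23: (idle)
t=24: (idle)
t=25: (idle)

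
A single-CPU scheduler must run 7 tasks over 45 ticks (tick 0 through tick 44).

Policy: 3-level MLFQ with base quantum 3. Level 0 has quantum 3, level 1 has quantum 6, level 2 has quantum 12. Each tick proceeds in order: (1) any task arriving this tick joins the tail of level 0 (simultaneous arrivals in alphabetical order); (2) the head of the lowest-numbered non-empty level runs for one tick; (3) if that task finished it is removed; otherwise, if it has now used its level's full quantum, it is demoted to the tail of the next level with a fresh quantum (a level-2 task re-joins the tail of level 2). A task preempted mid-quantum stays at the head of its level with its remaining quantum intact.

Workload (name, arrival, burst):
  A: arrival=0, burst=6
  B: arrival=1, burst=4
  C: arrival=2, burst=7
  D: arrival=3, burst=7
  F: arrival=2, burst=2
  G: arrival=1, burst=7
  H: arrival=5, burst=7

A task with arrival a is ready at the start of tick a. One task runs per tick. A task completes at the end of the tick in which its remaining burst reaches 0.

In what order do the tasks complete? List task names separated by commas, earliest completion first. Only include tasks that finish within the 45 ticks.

completion order = F, A, B, G, C, D, H

t=0: L0/L1/L2 = A/-/- → run A
t=1: L0/L1/L2 = ABG/-/- → run A
t=2: L0/L1/L2 = ABGCF/-/- → run A
t=3: L0/L1/L2 = BGCFD/A/- → run B
t=4: L0/L1/L2 = BGCFD/A/- → run B
t=5: L0/L1/L2 = BGCFDH/A/- → run B
t=6: L0/L1/L2 = GCFDH/AB/- → run G
t=7: L0/L1/L2 = GCFDH/AB/- → run G
t=8: L0/L1/L2 = GCFDH/AB/- → run G
t=9: L0/L1/L2 = CFDH/ABG/- → run C
t=10: L0/L1/L2 = CFDH/ABG/- → run C
t=11: L0/L1/L2 = CFDH/ABG/- → run C
t=12: L0/L1/L2 = FDH/ABGC/- → run F
t=13: L0/L1/L2 = FDH/ABGC/- → run F
t=14: L0/L1/L2 = DH/ABGC/- → run D
t=15: L0/L1/L2 = DH/ABGC/- → run D
t=16: L0/L1/L2 = DH/ABGC/- → run D
t=17: L0/L1/L2 = H/ABGCD/- → run H
t=18: L0/L1/L2 = H/ABGCD/- → run H
t=19: L0/L1/L2 = H/ABGCD/- → run H
t=20: L0/L1/L2 = -/ABGCDH/- → run A
t=21: L0/L1/L2 = -/ABGCDH/- → run A
t=22: L0/L1/L2 = -/ABGCDH/- → run A
t=23: L0/L1/L2 = -/BGCDH/- → run B
t=24: L0/L1/L2 = -/GCDH/- → run G
t=25: L0/L1/L2 = -/GCDH/- → run G
t=26: L0/L1/L2 = -/GCDH/- → run G
t=27: L0/L1/L2 = -/GCDH/- → run G
t=28: L0/L1/L2 = -/CDH/- → run C
t=29: L0/L1/L2 = -/CDH/- → run C
t=30: L0/L1/L2 = -/CDH/- → run C
t=31: L0/L1/L2 = -/CDH/- → run C
t=32: L0/L1/L2 = -/DH/- → run D
t=33: L0/L1/L2 = -/DH/- → run D
t=34: L0/L1/L2 = -/DH/- → run D
t=35: L0/L1/L2 = -/DH/- → run D
t=36: L0/L1/L2 = -/H/- → run H
t=37: L0/L1/L2 = -/H/- → run H
t=38: L0/L1/L2 = -/H/- → run H
t=39: L0/L1/L2 = -/H/- → run H
t=40: (idle)
t=41: (idle)
t=42: (idle)
t=43: (idle)
t=44: (idle)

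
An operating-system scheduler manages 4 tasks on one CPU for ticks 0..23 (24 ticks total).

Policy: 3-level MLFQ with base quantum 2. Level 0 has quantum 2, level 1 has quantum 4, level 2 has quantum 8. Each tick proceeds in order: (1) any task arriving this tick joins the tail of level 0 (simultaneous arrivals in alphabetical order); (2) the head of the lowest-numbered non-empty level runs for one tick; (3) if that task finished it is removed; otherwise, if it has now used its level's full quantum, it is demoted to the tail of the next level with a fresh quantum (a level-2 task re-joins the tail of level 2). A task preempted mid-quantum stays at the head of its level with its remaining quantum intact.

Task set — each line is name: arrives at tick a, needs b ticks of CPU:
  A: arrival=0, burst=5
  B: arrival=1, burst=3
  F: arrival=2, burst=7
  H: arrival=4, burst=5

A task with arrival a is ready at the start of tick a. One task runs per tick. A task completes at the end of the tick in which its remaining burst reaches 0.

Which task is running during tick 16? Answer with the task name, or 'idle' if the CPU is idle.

t=0: L0/L1/L2 = A/-/- → run A
t=1: L0/L1/L2 = AB/-/- → run A
t=2: L0/L1/L2 = BF/A/- → run B
t=3: L0/L1/L2 = BF/A/- → run B
t=4: L0/L1/L2 = FH/AB/- → run F
t=5: L0/L1/L2 = FH/AB/- → run F
t=6: L0/L1/L2 = H/ABF/- → run H
t=7: L0/L1/L2 = H/ABF/- → run H
t=8: L0/L1/L2 = -/ABFH/- → run A
t=9: L0/L1/L2 = -/ABFH/- → run A
t=10: L0/L1/L2 = -/ABFH/- → run A
t=11: L0/L1/L2 = -/BFH/- → run B
t=12: L0/L1/L2 = -/FH/- → run F
t=13: L0/L1/L2 = -/FH/- → run F
t=14: L0/L1/L2 = -/FH/- → run F
t=15: L0/L1/L2 = -/FH/- → run F
t=16: L0/L1/L2 = -/H/F → run H
t=17: L0/L1/L2 = -/H/F → run H
t=18: L0/L1/L2 = -/H/F → run H
t=19: L0/L1/L2 = -/-/F → run F
t=20: (idle)
t=21: (idle)
t=22: (idle)
t=23: (idle)

running at tick 16 = H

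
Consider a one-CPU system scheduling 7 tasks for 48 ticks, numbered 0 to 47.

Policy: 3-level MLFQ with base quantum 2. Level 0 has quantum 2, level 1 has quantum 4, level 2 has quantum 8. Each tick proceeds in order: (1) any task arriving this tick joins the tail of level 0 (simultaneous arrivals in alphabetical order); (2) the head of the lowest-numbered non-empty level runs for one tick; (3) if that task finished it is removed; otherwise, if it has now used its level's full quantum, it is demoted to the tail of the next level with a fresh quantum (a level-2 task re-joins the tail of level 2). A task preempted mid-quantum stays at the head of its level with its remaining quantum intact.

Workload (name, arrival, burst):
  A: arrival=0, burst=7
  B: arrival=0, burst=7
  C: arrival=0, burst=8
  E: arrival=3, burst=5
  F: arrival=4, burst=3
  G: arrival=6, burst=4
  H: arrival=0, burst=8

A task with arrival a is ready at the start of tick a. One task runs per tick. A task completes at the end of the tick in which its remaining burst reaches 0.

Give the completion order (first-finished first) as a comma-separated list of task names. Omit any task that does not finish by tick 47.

t=0: L0/L1/L2 = ABCH/-/- → run A
t=1: L0/L1/L2 = ABCH/-/- → run A
t=2: L0/L1/L2 = BCH/A/- → run B
t=3: L0/L1/L2 = BCHE/A/- → run B
t=4: L0/L1/L2 = CHEF/AB/- → run C
t=5: L0/L1/L2 = CHEF/AB/- → run C
t=6: L0/L1/L2 = HEFG/ABC/- → run H
t=7: L0/L1/L2 = HEFG/ABC/- → run H
t=8: L0/L1/L2 = EFG/ABCH/- → run E
t=9: L0/L1/L2 = EFG/ABCH/- → run E
t=10: L0/L1/L2 = FG/ABCHE/- → run F
t=11: L0/L1/L2 = FG/ABCHE/- → run F
t=12: L0/L1/L2 = G/ABCHEF/- → run G
t=13: L0/L1/L2 = G/ABCHEF/- → run G
t=14: L0/L1/L2 = -/ABCHEFG/- → run A
t=15: L0/L1/L2 = -/ABCHEFG/- → run A
t=16: L0/L1/L2 = -/ABCHEFG/- → run A
t=17: L0/L1/L2 = -/ABCHEFG/- → run A
t=18: L0/L1/L2 = -/BCHEFG/A → run B
t=19: L0/L1/L2 = -/BCHEFG/A → run B
t=20: L0/L1/L2 = -/BCHEFG/A → run B
t=21: L0/L1/L2 = -/BCHEFG/A → run B
t=22: L0/L1/L2 = -/CHEFG/AB → run C
t=23: L0/L1/L2 = -/CHEFG/AB → run C
t=24: L0/L1/L2 = -/CHEFG/AB → run C
t=25: L0/L1/L2 = -/CHEFG/AB → run C
t=26: L0/L1/L2 = -/HEFG/ABC → run H
t=27: L0/L1/L2 = -/HEFG/ABC → run H
t=28: L0/L1/L2 = -/HEFG/ABC → run H
t=29: L0/L1/L2 = -/HEFG/ABC → run H
t=30: L0/L1/L2 = -/EFG/ABCH → run E
t=31: L0/L1/L2 = -/EFG/ABCH → run E
t=32: L0/L1/L2 = -/EFG/ABCH → run E
t=33: L0/L1/L2 = -/FG/ABCH → run F
t=34: L0/L1/L2 = -/G/ABCH → run G
t=35: L0/L1/L2 = -/G/ABCH → run G
t=36: L0/L1/L2 = -/-/ABCH → run A
t=37: L0/L1/L2 = -/-/BCH → run B
t=38: L0/L1/L2 = -/-/CH → run C
t=39: L0/L1/L2 = -/-/CH → run C
t=40: L0/L1/L2 = -/-/H → run H
t=41: L0/L1/L2 = -/-/H → run H
t=42: (idle)
t=43: (idle)
t=44: (idle)
t=45: (idle)
t=46: (idle)
t=47: (idle)

completion order = E, F, G, A, B, C, H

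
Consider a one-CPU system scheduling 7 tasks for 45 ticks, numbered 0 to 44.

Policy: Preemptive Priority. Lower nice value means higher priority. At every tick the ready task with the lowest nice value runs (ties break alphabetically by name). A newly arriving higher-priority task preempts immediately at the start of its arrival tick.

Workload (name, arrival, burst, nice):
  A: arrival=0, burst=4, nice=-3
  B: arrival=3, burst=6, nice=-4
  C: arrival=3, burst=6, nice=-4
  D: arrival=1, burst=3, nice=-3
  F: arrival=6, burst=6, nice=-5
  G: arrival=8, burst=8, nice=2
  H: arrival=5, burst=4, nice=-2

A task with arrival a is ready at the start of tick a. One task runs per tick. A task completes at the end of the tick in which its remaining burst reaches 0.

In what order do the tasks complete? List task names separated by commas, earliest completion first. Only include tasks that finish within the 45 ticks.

t=0: ready={A} → run A
t=1: ready={A,D} → run A
t=2: ready={A,D} → run A
t=3: ready={A,B,C,D} → run B
t=4: ready={A,B,C,D} → run B
t=5: ready={A,B,C,D,H} → run B
t=6: ready={A,B,C,D,F,H} → run F
t=7: ready={A,B,C,D,F,H} → run F
t=8: ready={A,B,C,D,F,G,H} → run F
t=9: ready={A,B,C,D,F,G,H} → run F
t=10: ready={A,B,C,D,F,G,H} → run F
t=11: ready={A,B,C,D,F,G,H} → run F
t=12: ready={A,B,C,D,G,H} → run B
t=13: ready={A,B,C,D,G,H} → run B
t=14: ready={A,B,C,D,G,H} → run B
t=15: ready={A,C,D,G,H} → run C
t=16: ready={A,C,D,G,H} → run C
t=17: ready={A,C,D,G,H} → run C
t=18: ready={A,C,D,G,H} → run C
t=19: ready={A,C,D,G,H} → run C
t=20: ready={A,C,D,G,H} → run C
t=21: ready={A,D,G,H} → run A
t=22: ready={D,G,H} → run D
t=23: ready={D,G,H} → run D
t=24: ready={D,G,H} → run D
t=25: ready={G,H} → run H
t=26: ready={G,H} → run H
t=27: ready={G,H} → run H
t=28: ready={G,H} → run H
t=29: ready={G} → run G
t=30: ready={G} → run G
t=31: ready={G} → run G
t=32: ready={G} → run G
t=33: ready={G} → run G
t=34: ready={G} → run G
t=35: ready={G} → run G
t=36: ready={G} → run G
t=37: (idle)
t=38: (idle)
t=39: (idle)
t=40: (idle)
t=41: (idle)
t=42: (idle)
t=43: (idle)
t=44: (idle)

completion order = F, B, C, A, D, H, G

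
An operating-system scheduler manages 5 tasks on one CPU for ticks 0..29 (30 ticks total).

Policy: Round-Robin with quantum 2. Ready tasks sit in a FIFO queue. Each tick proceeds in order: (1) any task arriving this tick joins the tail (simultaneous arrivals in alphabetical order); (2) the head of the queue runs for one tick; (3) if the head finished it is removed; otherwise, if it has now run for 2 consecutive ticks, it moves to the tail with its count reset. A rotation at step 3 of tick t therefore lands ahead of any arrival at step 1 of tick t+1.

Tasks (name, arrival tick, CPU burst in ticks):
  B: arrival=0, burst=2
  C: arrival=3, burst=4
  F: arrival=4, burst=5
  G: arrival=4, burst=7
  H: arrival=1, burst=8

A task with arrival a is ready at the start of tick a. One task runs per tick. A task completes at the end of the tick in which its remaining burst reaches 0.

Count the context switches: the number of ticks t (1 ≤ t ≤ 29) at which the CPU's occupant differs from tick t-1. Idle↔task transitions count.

t=0: queue=[B] q_used=0 → run B
t=1: queue=[B,H] q_used=1 → run B
t=2: queue=[H] q_used=0 → run H
t=3: queue=[H,C] q_used=1 → run H
t=4: queue=[C,H,F,G] q_used=0 → run C
t=5: queue=[C,H,F,G] q_used=1 → run C
t=6: queue=[H,F,G,C] q_used=0 → run H
t=7: queue=[H,F,G,C] q_used=1 → run H
t=8: queue=[F,G,C,H] q_used=0 → run F
t=9: queue=[F,G,C,H] q_used=1 → run F
t=10: queue=[G,C,H,F] q_used=0 → run G
t=11: queue=[G,C,H,F] q_used=1 → run G
t=12: queue=[C,H,F,G] q_used=0 → run C
t=13: queue=[C,H,F,G] q_used=1 → run C
t=14: queue=[H,F,G] q_used=0 → run H
t=15: queue=[H,F,G] q_used=1 → run H
t=16: queue=[F,G,H] q_used=0 → run F
t=17: queue=[F,G,H] q_used=1 → run F
t=18: queue=[G,H,F] q_used=0 → run G
t=19: queue=[G,H,F] q_used=1 → run G
t=20: queue=[H,F,G] q_used=0 → run H
t=21: queue=[H,F,G] q_used=1 → run H
t=22: queue=[F,G] q_used=0 → run F
t=23: queue=[G] q_used=0 → run G
t=24: queue=[G] q_used=1 → run G
t=25: queue=[G] q_used=0 → run G
t=26: (idle)
t=27: (idle)
t=28: (idle)
t=29: (idle)

context switches = 13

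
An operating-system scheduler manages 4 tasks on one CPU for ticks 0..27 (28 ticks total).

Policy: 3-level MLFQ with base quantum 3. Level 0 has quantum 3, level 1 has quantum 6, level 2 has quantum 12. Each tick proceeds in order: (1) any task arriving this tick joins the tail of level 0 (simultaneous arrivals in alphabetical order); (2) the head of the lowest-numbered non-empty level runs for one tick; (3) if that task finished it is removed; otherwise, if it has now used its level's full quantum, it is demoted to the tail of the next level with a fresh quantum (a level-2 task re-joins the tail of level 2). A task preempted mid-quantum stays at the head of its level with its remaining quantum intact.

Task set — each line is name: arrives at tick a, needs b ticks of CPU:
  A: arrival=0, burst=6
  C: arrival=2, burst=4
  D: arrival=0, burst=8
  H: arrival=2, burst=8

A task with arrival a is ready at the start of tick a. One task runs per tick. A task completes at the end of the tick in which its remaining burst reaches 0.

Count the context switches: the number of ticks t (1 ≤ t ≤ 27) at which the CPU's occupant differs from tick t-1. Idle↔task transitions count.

context switches = 8

t=0: L0/L1/L2 = AD/-/- → run A
t=1: L0/L1/L2 = AD/-/- → run A
t=2: L0/L1/L2 = ADCH/-/- → run A
t=3: L0/L1/L2 = DCH/A/- → run D
t=4: L0/L1/L2 = DCH/A/- → run D
t=5: L0/L1/L2 = DCH/A/- → run D
t=6: L0/L1/L2 = CH/AD/- → run C
t=7: L0/L1/L2 = CH/AD/- → run C
t=8: L0/L1/L2 = CH/AD/- → run C
t=9: L0/L1/L2 = H/ADC/- → run H
t=10: L0/L1/L2 = H/ADC/- → run H
t=11: L0/L1/L2 = H/ADC/- → run H
t=12: L0/L1/L2 = -/ADCH/- → run A
t=13: L0/L1/L2 = -/ADCH/- → run A
t=14: L0/L1/L2 = -/ADCH/- → run A
t=15: L0/L1/L2 = -/DCH/- → run D
t=16: L0/L1/L2 = -/DCH/- → run D
t=17: L0/L1/L2 = -/DCH/- → run D
t=18: L0/L1/L2 = -/DCH/- → run D
t=19: L0/L1/L2 = -/DCH/- → run D
t=20: L0/L1/L2 = -/CH/- → run C
t=21: L0/L1/L2 = -/H/- → run H
t=22: L0/L1/L2 = -/H/- → run H
t=23: L0/L1/L2 = -/H/- → run H
t=24: L0/L1/L2 = -/H/- → run H
t=25: L0/L1/L2 = -/H/- → run H
t=26: (idle)
t=27: (idle)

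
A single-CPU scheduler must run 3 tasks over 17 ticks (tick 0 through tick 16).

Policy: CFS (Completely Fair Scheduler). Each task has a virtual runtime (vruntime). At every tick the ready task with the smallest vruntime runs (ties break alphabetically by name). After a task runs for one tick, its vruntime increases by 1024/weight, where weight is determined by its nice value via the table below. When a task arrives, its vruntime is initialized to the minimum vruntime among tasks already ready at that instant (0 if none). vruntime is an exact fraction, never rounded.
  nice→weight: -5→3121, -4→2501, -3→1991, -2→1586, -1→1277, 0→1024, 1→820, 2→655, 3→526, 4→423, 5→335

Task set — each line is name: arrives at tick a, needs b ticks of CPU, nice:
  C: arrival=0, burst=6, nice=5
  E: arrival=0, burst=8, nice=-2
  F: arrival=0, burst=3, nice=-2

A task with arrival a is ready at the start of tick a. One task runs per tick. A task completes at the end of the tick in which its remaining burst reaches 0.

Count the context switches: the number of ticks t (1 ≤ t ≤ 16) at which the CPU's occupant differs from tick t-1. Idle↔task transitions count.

t=0: vr[C=0 E=0 F=0] → run C
t=1: vr[C=1024/335 E=0 F=0] → run E
t=2: vr[C=1024/335 E=512/793 F=0] → run F
t=3: vr[C=1024/335 E=512/793 F=512/793] → run E
t=4: vr[C=1024/335 E=1024/793 F=512/793] → run F
t=5: vr[C=1024/335 E=1024/793 F=1024/793] → run E
t=6: vr[C=1024/335 E=1536/793 F=1024/793] → run F
t=7: vr[C=1024/335 E=1536/793] → run E
t=8: vr[C=1024/335 E=2048/793] → run E
t=9: vr[C=1024/335 E=2560/793] → run C
t=10: vr[C=2048/335 E=2560/793] → run E
t=11: vr[C=2048/335 E=3072/793] → run E
t=12: vr[C=2048/335 E=3584/793] → run E
t=13: vr[C=2048/335] → run C
t=14: vr[C=3072/335] → run C
t=15: vr[C=4096/335] → run C
t=16: vr[C=1024/67] → run C

context switches = 10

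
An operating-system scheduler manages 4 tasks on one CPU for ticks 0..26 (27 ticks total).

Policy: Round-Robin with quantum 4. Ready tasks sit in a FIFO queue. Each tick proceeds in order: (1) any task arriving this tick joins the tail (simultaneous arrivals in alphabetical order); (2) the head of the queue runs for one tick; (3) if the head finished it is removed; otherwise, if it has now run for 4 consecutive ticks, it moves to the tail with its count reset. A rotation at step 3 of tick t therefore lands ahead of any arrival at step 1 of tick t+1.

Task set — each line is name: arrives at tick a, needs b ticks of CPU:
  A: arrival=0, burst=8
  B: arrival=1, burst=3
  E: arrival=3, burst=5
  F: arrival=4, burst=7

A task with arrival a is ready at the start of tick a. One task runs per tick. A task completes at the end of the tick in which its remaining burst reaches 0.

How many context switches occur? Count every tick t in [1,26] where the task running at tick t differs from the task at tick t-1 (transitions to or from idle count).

context switches = 7

t=0: queue=[A] q_used=0 → run A
t=1: queue=[A,B] q_used=1 → run A
t=2: queue=[A,B] q_used=2 → run A
t=3: queue=[A,B,E] q_used=3 → run A
t=4: queue=[B,E,A,F] q_used=0 → run B
t=5: queue=[B,E,A,F] q_used=1 → run B
t=6: queue=[B,E,A,F] q_used=2 → run B
t=7: queue=[E,A,F] q_used=0 → run E
t=8: queue=[E,A,F] q_used=1 → run E
t=9: queue=[E,A,F] q_used=2 → run E
t=10: queue=[E,A,F] q_used=3 → run E
t=11: queue=[A,F,E] q_used=0 → run A
t=12: queue=[A,F,E] q_used=1 → run A
t=13: queue=[A,F,E] q_used=2 → run A
t=14: queue=[A,F,E] q_used=3 → run A
t=15: queue=[F,E] q_used=0 → run F
t=16: queue=[F,E] q_used=1 → run F
t=17: queue=[F,E] q_used=2 → run F
t=18: queue=[F,E] q_used=3 → run F
t=19: queue=[E,F] q_used=0 → run E
t=20: queue=[F] q_used=0 → run F
t=21: queue=[F] q_used=1 → run F
t=22: queue=[F] q_used=2 → run F
t=23: (idle)
t=24: (idle)
t=25: (idle)
t=26: (idle)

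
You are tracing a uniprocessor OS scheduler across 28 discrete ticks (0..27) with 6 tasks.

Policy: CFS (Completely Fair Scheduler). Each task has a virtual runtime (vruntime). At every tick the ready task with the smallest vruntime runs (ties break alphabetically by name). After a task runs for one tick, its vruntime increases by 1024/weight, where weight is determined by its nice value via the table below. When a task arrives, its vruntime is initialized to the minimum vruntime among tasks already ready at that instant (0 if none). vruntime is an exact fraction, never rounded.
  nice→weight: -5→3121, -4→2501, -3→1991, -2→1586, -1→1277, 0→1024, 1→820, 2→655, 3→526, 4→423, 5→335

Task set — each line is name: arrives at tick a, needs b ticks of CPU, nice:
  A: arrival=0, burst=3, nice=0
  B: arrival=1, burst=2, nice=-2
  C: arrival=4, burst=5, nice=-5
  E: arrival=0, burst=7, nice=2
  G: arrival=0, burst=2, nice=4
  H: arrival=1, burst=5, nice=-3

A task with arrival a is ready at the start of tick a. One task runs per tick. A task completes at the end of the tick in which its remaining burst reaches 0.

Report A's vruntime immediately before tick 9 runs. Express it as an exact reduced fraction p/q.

t=0: vr[A=0 E=0 G=0] → run A
t=1: vr[A=1 B=0 E=0 G=0 H=0] → run B
t=2: vr[A=1 B=512/793 E=0 G=0 H=0] → run E
t=3: vr[A=1 B=512/793 E=1024/655 G=0 H=0] → run G
t=4: vr[A=1 B=512/793 C=0 E=1024/655 G=1024/423 H=0] → run C
t=5: vr[A=1 B=512/793 C=1024/3121 E=1024/655 G=1024/423 H=0] → run H
t=6: vr[A=1 B=512/793 C=1024/3121 E=1024/655 G=1024/423 H=1024/1991] → run C
t=7: vr[A=1 B=512/793 C=2048/3121 E=1024/655 G=1024/423 H=1024/1991] → run H
t=8: vr[A=1 B=512/793 C=2048/3121 E=1024/655 G=1024/423 H=2048/1991] → run B
t=9: vr[A=1 C=2048/3121 E=1024/655 G=1024/423 H=2048/1991] → run C
t=10: vr[A=1 C=3072/3121 E=1024/655 G=1024/423 H=2048/1991] → run C
t=11: vr[A=1 C=4096/3121 E=1024/655 G=1024/423 H=2048/1991] → run A
t=12: vr[A=2 C=4096/3121 E=1024/655 G=1024/423 H=2048/1991] → run H
t=13: vr[A=2 C=4096/3121 E=1024/655 G=1024/423 H=3072/1991] → run C
t=14: vr[A=2 E=1024/655 G=1024/423 H=3072/1991] → run H
t=15: vr[A=2 E=1024/655 G=1024/423 H=4096/1991] → run E
t=16: vr[A=2 E=2048/655 G=1024/423 H=4096/1991] → run A
t=17: vr[E=2048/655 G=1024/423 H=4096/1991] → run H
t=18: vr[E=2048/655 G=1024/423] → run G
t=19: vr[E=2048/655] → run E
t=20: vr[E=3072/655] → run E
t=21: vr[E=4096/655] → run E
t=22: vr[E=1024/131] → run E
t=23: vr[E=6144/655] → run E
t=24: (idle)
t=25: (idle)
t=26: (idle)
t=27: (idle)

vruntime(A, start of tick 9) = 1/1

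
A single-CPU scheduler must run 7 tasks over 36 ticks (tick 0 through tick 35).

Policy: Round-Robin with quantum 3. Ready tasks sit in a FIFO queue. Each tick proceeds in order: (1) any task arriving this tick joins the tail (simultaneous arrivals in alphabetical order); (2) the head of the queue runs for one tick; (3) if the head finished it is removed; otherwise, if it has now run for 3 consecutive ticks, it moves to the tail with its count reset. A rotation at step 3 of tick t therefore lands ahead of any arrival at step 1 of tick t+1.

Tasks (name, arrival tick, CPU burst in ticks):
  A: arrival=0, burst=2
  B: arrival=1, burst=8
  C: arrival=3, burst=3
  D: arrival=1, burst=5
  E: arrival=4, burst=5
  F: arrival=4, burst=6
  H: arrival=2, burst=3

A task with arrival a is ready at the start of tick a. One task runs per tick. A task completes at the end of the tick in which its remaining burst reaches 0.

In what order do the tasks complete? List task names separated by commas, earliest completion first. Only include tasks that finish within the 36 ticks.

t=0: queue=[A] q_used=0 → run A
t=1: queue=[A,B,D] q_used=1 → run A
t=2: queue=[B,D,H] q_used=0 → run B
t=3: queue=[B,D,H,C] q_used=1 → run B
t=4: queue=[B,D,H,C,E,F] q_used=2 → run B
t=5: queue=[D,H,C,E,F,B] q_used=0 → run D
t=6: queue=[D,H,C,E,F,B] q_used=1 → run D
t=7: queue=[D,H,C,E,F,B] q_used=2 → run D
t=8: queue=[H,C,E,F,B,D] q_used=0 → run H
t=9: queue=[H,C,E,F,B,D] q_used=1 → run H
t=10: queue=[H,C,E,F,B,D] q_used=2 → run H
t=11: queue=[C,E,F,B,D] q_used=0 → run C
t=12: queue=[C,E,F,B,D] q_used=1 → run C
t=13: queue=[C,E,F,B,D] q_used=2 → run C
t=14: queue=[E,F,B,D] q_used=0 → run E
t=15: queue=[E,F,B,D] q_used=1 → run E
t=16: queue=[E,F,B,D] q_used=2 → run E
t=17: queue=[F,B,D,E] q_used=0 → run F
t=18: queue=[F,B,D,E] q_used=1 → run F
t=19: queue=[F,B,D,E] q_used=2 → run F
t=20: queue=[B,D,E,F] q_used=0 → run B
t=21: queue=[B,D,E,F] q_used=1 → run B
t=22: queue=[B,D,E,F] q_used=2 → run B
t=23: queue=[D,E,F,B] q_used=0 → run D
t=24: queue=[D,E,F,B] q_used=1 → run D
t=25: queue=[E,F,B] q_used=0 → run E
t=26: queue=[E,F,B] q_used=1 → run E
t=27: queue=[F,B] q_used=0 → run F
t=28: queue=[F,B] q_used=1 → run F
t=29: queue=[F,B] q_used=2 → run F
t=30: queue=[B] q_used=0 → run B
t=31: queue=[B] q_used=1 → run B
t=32: (idle)
t=33: (idle)
t=34: (idle)
t=35: (idle)

completion order = A, H, C, D, E, F, B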